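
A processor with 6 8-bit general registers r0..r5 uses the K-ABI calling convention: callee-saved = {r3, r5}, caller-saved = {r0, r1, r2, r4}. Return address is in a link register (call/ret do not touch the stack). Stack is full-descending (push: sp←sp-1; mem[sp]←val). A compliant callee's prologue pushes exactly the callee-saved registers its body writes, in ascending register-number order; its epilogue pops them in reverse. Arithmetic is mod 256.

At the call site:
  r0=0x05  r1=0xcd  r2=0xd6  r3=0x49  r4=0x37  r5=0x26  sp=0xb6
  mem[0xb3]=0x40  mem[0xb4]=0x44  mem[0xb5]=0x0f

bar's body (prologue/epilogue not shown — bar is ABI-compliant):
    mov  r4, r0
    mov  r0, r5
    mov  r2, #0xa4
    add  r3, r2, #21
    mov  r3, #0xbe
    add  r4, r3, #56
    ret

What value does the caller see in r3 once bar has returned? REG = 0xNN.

REG = 0x49

prologue: push r3 -> mem[0xb5]=0x49, sp=0xb5
body[0] mov  r4, r0 -> r4=0x05
body[1] mov  r0, r5 -> r0=0x26
body[2] mov  r2, #0xa4 -> r2=0xa4
body[3] add  r3, r2, #21 -> r3=0xb9
body[4] mov  r3, #0xbe -> r3=0xbe
body[5] add  r4, r3, #56 -> r4=0xf6
epilogue: pop r3=0x49, sp=0xb6
r3 is callee-saved -> restored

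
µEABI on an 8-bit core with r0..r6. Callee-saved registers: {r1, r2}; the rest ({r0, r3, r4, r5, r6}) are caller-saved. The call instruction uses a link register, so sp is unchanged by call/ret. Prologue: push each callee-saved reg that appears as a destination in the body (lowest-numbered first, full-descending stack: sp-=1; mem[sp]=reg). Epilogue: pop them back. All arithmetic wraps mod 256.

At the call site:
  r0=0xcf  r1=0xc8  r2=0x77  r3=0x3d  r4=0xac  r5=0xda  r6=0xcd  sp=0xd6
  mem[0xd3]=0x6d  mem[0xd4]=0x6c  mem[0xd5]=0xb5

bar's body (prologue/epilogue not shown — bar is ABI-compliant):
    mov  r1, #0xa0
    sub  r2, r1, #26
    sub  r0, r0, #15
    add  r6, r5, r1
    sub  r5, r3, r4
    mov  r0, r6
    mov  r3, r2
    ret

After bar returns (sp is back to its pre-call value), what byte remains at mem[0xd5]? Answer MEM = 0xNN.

MEM = 0xc8

prologue: push r1 -> mem[0xd5]=0xc8, sp=0xd5
prologue: push r2 -> mem[0xd4]=0x77, sp=0xd4
body[0] mov  r1, #0xa0 -> r1=0xa0
body[1] sub  r2, r1, #26 -> r2=0x86
body[2] sub  r0, r0, #15 -> r0=0xc0
body[3] add  r6, r5, r1 -> r6=0x7a
body[4] sub  r5, r3, r4 -> r5=0x91
body[5] mov  r0, r6 -> r0=0x7a
body[6] mov  r3, r2 -> r3=0x86
epilogue: pop r2=0x77, sp=0xd5
epilogue: pop r1=0xc8, sp=0xd6
prologue pushed ['r1', 'r2'] at ['0xd5', '0xd4']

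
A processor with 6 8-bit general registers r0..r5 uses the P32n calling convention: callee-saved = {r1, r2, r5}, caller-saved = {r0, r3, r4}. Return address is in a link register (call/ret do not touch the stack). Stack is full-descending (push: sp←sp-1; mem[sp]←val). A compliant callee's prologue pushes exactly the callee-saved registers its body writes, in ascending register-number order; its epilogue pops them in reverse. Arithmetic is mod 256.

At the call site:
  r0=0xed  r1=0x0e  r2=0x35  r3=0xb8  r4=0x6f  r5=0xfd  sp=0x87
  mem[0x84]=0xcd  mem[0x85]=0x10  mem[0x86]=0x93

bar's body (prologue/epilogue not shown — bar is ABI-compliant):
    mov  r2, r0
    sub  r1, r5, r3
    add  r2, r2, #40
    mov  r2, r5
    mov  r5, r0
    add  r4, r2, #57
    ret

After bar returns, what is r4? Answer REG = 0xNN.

prologue: push r1 → mem[0x86]=0x0e, sp=0x86
prologue: push r2 → mem[0x85]=0x35, sp=0x85
prologue: push r5 → mem[0x84]=0xfd, sp=0x84
body[0] mov  r2, r0 → r2=0xed
body[1] sub  r1, r5, r3 → r1=0x45
body[2] add  r2, r2, #40 → r2=0x15
body[3] mov  r2, r5 → r2=0xfd
body[4] mov  r5, r0 → r5=0xed
body[5] add  r4, r2, #57 → r4=0x36
epilogue: pop r5=0xfd, sp=0x85
epilogue: pop r2=0x35, sp=0x86
epilogue: pop r1=0x0e, sp=0x87
r4 is caller-saved → body value

REG = 0x36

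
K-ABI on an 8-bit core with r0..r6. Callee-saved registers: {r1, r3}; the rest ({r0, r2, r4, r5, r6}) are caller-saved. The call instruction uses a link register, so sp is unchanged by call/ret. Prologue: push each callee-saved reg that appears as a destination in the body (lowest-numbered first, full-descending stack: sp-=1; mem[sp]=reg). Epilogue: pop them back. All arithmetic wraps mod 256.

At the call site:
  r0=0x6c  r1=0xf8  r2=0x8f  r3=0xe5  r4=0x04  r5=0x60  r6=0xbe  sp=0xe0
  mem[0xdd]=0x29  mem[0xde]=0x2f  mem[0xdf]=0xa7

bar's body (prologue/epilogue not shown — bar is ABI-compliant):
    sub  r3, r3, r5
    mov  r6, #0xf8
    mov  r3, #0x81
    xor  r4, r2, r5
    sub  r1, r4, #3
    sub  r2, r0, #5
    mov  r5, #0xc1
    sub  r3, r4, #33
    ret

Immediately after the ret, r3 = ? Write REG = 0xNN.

REG = 0xe5

prologue: push r1 -> mem[0xdf]=0xf8, sp=0xdf
prologue: push r3 -> mem[0xde]=0xe5, sp=0xde
body[0] sub  r3, r3, r5 -> r3=0x85
body[1] mov  r6, #0xf8 -> r6=0xf8
body[2] mov  r3, #0x81 -> r3=0x81
body[3] xor  r4, r2, r5 -> r4=0xef
body[4] sub  r1, r4, #3 -> r1=0xec
body[5] sub  r2, r0, #5 -> r2=0x67
body[6] mov  r5, #0xc1 -> r5=0xc1
body[7] sub  r3, r4, #33 -> r3=0xce
epilogue: pop r3=0xe5, sp=0xdf
epilogue: pop r1=0xf8, sp=0xe0
r3 is callee-saved -> restored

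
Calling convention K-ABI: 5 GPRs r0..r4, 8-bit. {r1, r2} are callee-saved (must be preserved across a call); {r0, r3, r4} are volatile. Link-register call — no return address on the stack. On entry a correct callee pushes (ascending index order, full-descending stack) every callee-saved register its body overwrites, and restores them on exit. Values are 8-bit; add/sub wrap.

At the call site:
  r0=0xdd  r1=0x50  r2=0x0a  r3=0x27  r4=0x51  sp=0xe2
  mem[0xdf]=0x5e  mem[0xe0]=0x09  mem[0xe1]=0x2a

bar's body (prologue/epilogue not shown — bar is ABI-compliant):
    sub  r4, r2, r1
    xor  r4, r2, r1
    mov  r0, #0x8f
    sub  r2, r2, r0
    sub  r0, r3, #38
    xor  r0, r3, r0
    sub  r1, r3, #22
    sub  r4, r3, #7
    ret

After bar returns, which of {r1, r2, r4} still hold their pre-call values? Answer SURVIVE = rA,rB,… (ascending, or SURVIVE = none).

prologue: push r1 → mem[0xe1]=0x50, sp=0xe1
prologue: push r2 → mem[0xe0]=0x0a, sp=0xe0
body[0] sub  r4, r2, r1 → r4=0xba
body[1] xor  r4, r2, r1 → r4=0x5a
body[2] mov  r0, #0x8f → r0=0x8f
body[3] sub  r2, r2, r0 → r2=0x7b
body[4] sub  r0, r3, #38 → r0=0x01
body[5] xor  r0, r3, r0 → r0=0x26
body[6] sub  r1, r3, #22 → r1=0x11
body[7] sub  r4, r3, #7 → r4=0x20
epilogue: pop r2=0x0a, sp=0xe1
epilogue: pop r1=0x50, sp=0xe2
r1: callee-saved, written=True
r2: callee-saved, written=True
r4: caller-saved, written=True

SURVIVE = r1,r2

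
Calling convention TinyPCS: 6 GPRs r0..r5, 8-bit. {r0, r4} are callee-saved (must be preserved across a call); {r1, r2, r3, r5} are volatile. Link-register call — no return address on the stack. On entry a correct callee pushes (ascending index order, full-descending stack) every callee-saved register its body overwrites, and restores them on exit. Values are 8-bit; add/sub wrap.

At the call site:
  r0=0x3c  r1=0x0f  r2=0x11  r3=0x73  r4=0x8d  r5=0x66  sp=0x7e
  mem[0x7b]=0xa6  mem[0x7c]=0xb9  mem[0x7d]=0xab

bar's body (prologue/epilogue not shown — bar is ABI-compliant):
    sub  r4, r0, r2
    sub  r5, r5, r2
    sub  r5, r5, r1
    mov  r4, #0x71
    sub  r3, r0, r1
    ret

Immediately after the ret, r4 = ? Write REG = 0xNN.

REG = 0x8d

prologue: push r4 → mem[0x7d]=0x8d, sp=0x7d
body[0] sub  r4, r0, r2 → r4=0x2b
body[1] sub  r5, r5, r2 → r5=0x55
body[2] sub  r5, r5, r1 → r5=0x46
body[3] mov  r4, #0x71 → r4=0x71
body[4] sub  r3, r0, r1 → r3=0x2d
epilogue: pop r4=0x8d, sp=0x7e
r4 is callee-saved → restored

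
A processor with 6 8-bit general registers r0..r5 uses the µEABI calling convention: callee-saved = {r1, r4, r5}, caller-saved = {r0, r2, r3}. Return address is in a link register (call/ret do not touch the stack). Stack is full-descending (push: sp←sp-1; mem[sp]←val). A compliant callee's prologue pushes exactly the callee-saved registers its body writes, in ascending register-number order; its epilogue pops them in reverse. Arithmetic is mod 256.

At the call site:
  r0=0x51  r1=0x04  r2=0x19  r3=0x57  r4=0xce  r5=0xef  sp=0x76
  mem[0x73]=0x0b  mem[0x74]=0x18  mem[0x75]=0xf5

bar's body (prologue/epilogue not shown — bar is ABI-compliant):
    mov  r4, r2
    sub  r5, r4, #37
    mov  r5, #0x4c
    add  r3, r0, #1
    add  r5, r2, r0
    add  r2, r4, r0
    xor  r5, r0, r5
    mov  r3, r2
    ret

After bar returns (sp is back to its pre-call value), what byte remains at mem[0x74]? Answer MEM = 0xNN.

prologue: push r4 -> mem[0x75]=0xce, sp=0x75
prologue: push r5 -> mem[0x74]=0xef, sp=0x74
body[0] mov  r4, r2 -> r4=0x19
body[1] sub  r5, r4, #37 -> r5=0xf4
body[2] mov  r5, #0x4c -> r5=0x4c
body[3] add  r3, r0, #1 -> r3=0x52
body[4] add  r5, r2, r0 -> r5=0x6a
body[5] add  r2, r4, r0 -> r2=0x6a
body[6] xor  r5, r0, r5 -> r5=0x3b
body[7] mov  r3, r2 -> r3=0x6a
epilogue: pop r5=0xef, sp=0x75
epilogue: pop r4=0xce, sp=0x76
prologue pushed ['r4', 'r5'] at ['0x75', '0x74']

MEM = 0xef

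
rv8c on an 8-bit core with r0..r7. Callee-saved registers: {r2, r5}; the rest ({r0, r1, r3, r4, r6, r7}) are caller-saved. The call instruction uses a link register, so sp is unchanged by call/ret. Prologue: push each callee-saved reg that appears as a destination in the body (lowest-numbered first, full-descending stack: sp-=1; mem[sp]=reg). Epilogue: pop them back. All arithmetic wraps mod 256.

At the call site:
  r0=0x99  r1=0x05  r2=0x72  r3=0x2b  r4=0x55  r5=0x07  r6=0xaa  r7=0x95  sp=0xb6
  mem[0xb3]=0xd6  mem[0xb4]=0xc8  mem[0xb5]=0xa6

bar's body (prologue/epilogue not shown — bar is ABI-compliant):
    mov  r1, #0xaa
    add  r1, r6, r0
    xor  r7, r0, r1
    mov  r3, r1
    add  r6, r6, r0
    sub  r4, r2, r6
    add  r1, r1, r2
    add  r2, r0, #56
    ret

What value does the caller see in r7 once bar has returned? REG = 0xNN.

REG = 0xda

prologue: push r2 → mem[0xb5]=0x72, sp=0xb5
body[0] mov  r1, #0xaa → r1=0xaa
body[1] add  r1, r6, r0 → r1=0x43
body[2] xor  r7, r0, r1 → r7=0xda
body[3] mov  r3, r1 → r3=0x43
body[4] add  r6, r6, r0 → r6=0x43
body[5] sub  r4, r2, r6 → r4=0x2f
body[6] add  r1, r1, r2 → r1=0xb5
body[7] add  r2, r0, #56 → r2=0xd1
epilogue: pop r2=0x72, sp=0xb6
r7 is caller-saved → body value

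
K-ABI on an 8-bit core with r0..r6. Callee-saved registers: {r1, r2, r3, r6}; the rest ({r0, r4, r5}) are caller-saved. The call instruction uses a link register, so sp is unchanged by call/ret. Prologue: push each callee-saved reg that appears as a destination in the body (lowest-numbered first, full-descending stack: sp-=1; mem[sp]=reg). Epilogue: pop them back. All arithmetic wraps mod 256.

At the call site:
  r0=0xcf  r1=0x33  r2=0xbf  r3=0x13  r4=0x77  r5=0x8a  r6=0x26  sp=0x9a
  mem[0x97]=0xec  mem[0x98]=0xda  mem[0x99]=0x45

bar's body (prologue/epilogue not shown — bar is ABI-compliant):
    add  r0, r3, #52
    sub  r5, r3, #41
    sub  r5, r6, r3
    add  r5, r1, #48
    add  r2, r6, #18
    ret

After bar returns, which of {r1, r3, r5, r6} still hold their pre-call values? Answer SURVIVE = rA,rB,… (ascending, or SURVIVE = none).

SURVIVE = r1,r3,r6

prologue: push r2 -> mem[0x99]=0xbf, sp=0x99
body[0] add  r0, r3, #52 -> r0=0x47
body[1] sub  r5, r3, #41 -> r5=0xea
body[2] sub  r5, r6, r3 -> r5=0x13
body[3] add  r5, r1, #48 -> r5=0x63
body[4] add  r2, r6, #18 -> r2=0x38
epilogue: pop r2=0xbf, sp=0x9a
r1: callee-saved, written=False
r3: callee-saved, written=False
r5: caller-saved, written=True
r6: callee-saved, written=False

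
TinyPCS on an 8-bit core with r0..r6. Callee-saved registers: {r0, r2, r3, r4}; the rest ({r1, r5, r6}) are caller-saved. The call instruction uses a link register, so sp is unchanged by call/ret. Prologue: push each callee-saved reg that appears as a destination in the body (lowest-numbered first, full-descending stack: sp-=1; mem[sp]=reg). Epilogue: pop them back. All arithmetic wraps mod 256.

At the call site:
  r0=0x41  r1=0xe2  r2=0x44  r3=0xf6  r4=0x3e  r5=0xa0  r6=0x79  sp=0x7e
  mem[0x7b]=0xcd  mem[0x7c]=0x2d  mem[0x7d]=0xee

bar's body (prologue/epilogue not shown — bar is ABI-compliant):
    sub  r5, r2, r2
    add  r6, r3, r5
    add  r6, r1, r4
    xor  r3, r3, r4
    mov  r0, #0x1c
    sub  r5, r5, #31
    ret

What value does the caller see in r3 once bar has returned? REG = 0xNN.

prologue: push r0 -> mem[0x7d]=0x41, sp=0x7d
prologue: push r3 -> mem[0x7c]=0xf6, sp=0x7c
body[0] sub  r5, r2, r2 -> r5=0x00
body[1] add  r6, r3, r5 -> r6=0xf6
body[2] add  r6, r1, r4 -> r6=0x20
body[3] xor  r3, r3, r4 -> r3=0xc8
body[4] mov  r0, #0x1c -> r0=0x1c
body[5] sub  r5, r5, #31 -> r5=0xe1
epilogue: pop r3=0xf6, sp=0x7d
epilogue: pop r0=0x41, sp=0x7e
r3 is callee-saved -> restored

REG = 0xf6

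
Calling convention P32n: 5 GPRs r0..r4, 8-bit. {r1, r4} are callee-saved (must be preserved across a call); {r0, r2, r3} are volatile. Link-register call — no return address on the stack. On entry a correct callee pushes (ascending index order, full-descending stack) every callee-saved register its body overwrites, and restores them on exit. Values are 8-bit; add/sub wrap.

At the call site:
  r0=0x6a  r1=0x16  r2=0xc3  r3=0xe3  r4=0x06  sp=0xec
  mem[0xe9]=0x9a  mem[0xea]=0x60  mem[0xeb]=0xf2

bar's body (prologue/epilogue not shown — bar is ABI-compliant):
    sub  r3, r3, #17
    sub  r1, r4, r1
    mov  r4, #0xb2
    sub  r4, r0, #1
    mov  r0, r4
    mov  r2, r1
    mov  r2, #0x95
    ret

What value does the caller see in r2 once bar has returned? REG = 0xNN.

REG = 0x95

prologue: push r1 -> mem[0xeb]=0x16, sp=0xeb
prologue: push r4 -> mem[0xea]=0x06, sp=0xea
body[0] sub  r3, r3, #17 -> r3=0xd2
body[1] sub  r1, r4, r1 -> r1=0xf0
body[2] mov  r4, #0xb2 -> r4=0xb2
body[3] sub  r4, r0, #1 -> r4=0x69
body[4] mov  r0, r4 -> r0=0x69
body[5] mov  r2, r1 -> r2=0xf0
body[6] mov  r2, #0x95 -> r2=0x95
epilogue: pop r4=0x06, sp=0xeb
epilogue: pop r1=0x16, sp=0xec
r2 is caller-saved -> body value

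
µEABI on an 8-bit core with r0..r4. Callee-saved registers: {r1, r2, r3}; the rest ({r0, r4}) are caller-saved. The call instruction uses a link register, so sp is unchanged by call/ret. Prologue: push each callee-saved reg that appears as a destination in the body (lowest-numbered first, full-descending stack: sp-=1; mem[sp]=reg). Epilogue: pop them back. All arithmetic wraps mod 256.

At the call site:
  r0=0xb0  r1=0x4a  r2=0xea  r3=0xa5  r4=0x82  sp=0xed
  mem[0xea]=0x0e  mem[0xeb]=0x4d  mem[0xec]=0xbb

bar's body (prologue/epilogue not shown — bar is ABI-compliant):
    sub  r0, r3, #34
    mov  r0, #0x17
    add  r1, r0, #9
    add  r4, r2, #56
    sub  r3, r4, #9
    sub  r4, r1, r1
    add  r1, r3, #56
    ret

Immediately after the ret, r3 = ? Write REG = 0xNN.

REG = 0xa5

prologue: push r1 -> mem[0xec]=0x4a, sp=0xec
prologue: push r3 -> mem[0xeb]=0xa5, sp=0xeb
body[0] sub  r0, r3, #34 -> r0=0x83
body[1] mov  r0, #0x17 -> r0=0x17
body[2] add  r1, r0, #9 -> r1=0x20
body[3] add  r4, r2, #56 -> r4=0x22
body[4] sub  r3, r4, #9 -> r3=0x19
body[5] sub  r4, r1, r1 -> r4=0x00
body[6] add  r1, r3, #56 -> r1=0x51
epilogue: pop r3=0xa5, sp=0xec
epilogue: pop r1=0x4a, sp=0xed
r3 is callee-saved -> restored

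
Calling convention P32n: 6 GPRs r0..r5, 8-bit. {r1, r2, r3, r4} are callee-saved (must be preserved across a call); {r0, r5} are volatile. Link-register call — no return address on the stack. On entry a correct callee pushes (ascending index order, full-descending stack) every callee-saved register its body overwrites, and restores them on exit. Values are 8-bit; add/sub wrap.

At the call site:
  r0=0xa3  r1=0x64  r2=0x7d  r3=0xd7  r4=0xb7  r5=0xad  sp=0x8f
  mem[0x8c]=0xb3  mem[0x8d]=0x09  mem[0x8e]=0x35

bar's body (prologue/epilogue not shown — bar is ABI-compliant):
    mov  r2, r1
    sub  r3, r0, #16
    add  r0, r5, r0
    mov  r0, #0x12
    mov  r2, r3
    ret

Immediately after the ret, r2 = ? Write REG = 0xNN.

prologue: push r2 -> mem[0x8e]=0x7d, sp=0x8e
prologue: push r3 -> mem[0x8d]=0xd7, sp=0x8d
body[0] mov  r2, r1 -> r2=0x64
body[1] sub  r3, r0, #16 -> r3=0x93
body[2] add  r0, r5, r0 -> r0=0x50
body[3] mov  r0, #0x12 -> r0=0x12
body[4] mov  r2, r3 -> r2=0x93
epilogue: pop r3=0xd7, sp=0x8e
epilogue: pop r2=0x7d, sp=0x8f
r2 is callee-saved -> restored

REG = 0x7d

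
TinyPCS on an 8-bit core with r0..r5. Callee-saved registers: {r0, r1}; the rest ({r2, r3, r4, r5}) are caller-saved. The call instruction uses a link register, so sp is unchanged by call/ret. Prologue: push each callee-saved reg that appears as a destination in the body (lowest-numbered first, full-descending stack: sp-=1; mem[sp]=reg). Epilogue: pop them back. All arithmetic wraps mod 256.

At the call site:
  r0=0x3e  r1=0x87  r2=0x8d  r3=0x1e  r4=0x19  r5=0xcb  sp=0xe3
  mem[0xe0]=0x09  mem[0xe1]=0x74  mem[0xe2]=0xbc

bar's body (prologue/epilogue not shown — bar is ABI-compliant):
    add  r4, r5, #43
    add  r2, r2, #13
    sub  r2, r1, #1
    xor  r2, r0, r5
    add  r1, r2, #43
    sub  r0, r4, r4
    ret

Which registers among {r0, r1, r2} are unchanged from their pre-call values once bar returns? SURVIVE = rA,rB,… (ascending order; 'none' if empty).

SURVIVE = r0,r1

prologue: push r0 -> mem[0xe2]=0x3e, sp=0xe2
prologue: push r1 -> mem[0xe1]=0x87, sp=0xe1
body[0] add  r4, r5, #43 -> r4=0xf6
body[1] add  r2, r2, #13 -> r2=0x9a
body[2] sub  r2, r1, #1 -> r2=0x86
body[3] xor  r2, r0, r5 -> r2=0xf5
body[4] add  r1, r2, #43 -> r1=0x20
body[5] sub  r0, r4, r4 -> r0=0x00
epilogue: pop r1=0x87, sp=0xe2
epilogue: pop r0=0x3e, sp=0xe3
r0: callee-saved, written=True
r1: callee-saved, written=True
r2: caller-saved, written=True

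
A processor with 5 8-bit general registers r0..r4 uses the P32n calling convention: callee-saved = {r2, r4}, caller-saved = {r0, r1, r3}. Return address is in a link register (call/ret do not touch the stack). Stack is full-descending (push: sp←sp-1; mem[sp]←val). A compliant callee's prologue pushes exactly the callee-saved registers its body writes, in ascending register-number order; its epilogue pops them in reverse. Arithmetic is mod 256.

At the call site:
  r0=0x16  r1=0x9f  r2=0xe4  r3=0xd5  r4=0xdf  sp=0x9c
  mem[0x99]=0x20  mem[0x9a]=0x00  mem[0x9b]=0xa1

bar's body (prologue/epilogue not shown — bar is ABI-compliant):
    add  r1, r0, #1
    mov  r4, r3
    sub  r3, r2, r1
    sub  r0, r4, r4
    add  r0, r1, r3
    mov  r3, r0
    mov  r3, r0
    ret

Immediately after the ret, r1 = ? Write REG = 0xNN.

REG = 0x17

prologue: push r4 -> mem[0x9b]=0xdf, sp=0x9b
body[0] add  r1, r0, #1 -> r1=0x17
body[1] mov  r4, r3 -> r4=0xd5
body[2] sub  r3, r2, r1 -> r3=0xcd
body[3] sub  r0, r4, r4 -> r0=0x00
body[4] add  r0, r1, r3 -> r0=0xe4
body[5] mov  r3, r0 -> r3=0xe4
body[6] mov  r3, r0 -> r3=0xe4
epilogue: pop r4=0xdf, sp=0x9c
r1 is caller-saved -> body value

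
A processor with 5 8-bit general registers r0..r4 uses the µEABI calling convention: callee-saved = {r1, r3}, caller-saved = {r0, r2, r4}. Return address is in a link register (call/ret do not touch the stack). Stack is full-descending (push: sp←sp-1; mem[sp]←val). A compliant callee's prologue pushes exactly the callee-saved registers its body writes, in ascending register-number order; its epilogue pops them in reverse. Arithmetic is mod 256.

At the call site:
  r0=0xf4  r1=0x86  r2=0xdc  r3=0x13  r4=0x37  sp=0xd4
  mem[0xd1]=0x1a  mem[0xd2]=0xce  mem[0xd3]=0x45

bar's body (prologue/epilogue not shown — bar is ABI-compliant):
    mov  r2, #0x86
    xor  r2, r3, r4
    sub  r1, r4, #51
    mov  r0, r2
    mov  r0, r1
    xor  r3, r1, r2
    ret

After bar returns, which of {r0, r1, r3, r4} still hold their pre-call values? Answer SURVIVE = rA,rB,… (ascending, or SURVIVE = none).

prologue: push r1 -> mem[0xd3]=0x86, sp=0xd3
prologue: push r3 -> mem[0xd2]=0x13, sp=0xd2
body[0] mov  r2, #0x86 -> r2=0x86
body[1] xor  r2, r3, r4 -> r2=0x24
body[2] sub  r1, r4, #51 -> r1=0x04
body[3] mov  r0, r2 -> r0=0x24
body[4] mov  r0, r1 -> r0=0x04
body[5] xor  r3, r1, r2 -> r3=0x20
epilogue: pop r3=0x13, sp=0xd3
epilogue: pop r1=0x86, sp=0xd4
r0: caller-saved, written=True
r1: callee-saved, written=True
r3: callee-saved, written=True
r4: caller-saved, written=False

SURVIVE = r1,r3,r4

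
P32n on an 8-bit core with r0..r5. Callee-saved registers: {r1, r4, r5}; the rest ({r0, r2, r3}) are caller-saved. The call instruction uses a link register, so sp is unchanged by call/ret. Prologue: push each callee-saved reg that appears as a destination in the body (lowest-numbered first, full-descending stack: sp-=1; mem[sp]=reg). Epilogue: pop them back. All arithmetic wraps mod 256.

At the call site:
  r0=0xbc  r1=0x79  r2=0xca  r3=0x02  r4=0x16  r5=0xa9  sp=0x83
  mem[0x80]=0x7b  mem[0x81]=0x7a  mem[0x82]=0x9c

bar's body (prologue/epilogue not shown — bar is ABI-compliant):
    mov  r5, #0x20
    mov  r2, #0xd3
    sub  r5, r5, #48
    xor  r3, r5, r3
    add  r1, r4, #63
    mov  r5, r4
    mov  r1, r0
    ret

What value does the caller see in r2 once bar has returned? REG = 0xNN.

REG = 0xd3

prologue: push r1 → mem[0x82]=0x79, sp=0x82
prologue: push r5 → mem[0x81]=0xa9, sp=0x81
body[0] mov  r5, #0x20 → r5=0x20
body[1] mov  r2, #0xd3 → r2=0xd3
body[2] sub  r5, r5, #48 → r5=0xf0
body[3] xor  r3, r5, r3 → r3=0xf2
body[4] add  r1, r4, #63 → r1=0x55
body[5] mov  r5, r4 → r5=0x16
body[6] mov  r1, r0 → r1=0xbc
epilogue: pop r5=0xa9, sp=0x82
epilogue: pop r1=0x79, sp=0x83
r2 is caller-saved → body value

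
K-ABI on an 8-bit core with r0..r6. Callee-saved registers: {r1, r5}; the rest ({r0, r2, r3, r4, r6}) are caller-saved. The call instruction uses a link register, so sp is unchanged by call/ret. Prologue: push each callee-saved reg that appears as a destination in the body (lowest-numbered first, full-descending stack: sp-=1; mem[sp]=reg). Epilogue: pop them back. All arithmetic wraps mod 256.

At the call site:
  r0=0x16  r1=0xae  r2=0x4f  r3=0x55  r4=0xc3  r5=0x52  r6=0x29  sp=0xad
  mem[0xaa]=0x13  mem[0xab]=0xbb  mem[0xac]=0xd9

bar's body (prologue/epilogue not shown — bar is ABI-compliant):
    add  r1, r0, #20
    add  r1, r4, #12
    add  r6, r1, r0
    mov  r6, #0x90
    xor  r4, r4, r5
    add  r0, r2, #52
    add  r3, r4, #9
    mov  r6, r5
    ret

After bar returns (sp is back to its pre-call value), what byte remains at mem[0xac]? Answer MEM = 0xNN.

MEM = 0xae

prologue: push r1 -> mem[0xac]=0xae, sp=0xac
body[0] add  r1, r0, #20 -> r1=0x2a
body[1] add  r1, r4, #12 -> r1=0xcf
body[2] add  r6, r1, r0 -> r6=0xe5
body[3] mov  r6, #0x90 -> r6=0x90
body[4] xor  r4, r4, r5 -> r4=0x91
body[5] add  r0, r2, #52 -> r0=0x83
body[6] add  r3, r4, #9 -> r3=0x9a
body[7] mov  r6, r5 -> r6=0x52
epilogue: pop r1=0xae, sp=0xad
prologue pushed ['r1'] at ['0xac']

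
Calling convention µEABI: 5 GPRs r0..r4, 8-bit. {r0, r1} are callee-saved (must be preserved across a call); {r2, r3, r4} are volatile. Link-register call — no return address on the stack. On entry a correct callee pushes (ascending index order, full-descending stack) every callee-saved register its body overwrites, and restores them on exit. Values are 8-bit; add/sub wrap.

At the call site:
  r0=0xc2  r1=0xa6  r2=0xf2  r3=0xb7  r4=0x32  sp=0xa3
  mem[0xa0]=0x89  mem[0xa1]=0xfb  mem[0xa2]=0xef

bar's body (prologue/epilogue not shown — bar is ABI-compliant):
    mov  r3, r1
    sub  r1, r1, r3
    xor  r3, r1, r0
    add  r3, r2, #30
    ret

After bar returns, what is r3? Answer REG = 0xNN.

prologue: push r1 -> mem[0xa2]=0xa6, sp=0xa2
body[0] mov  r3, r1 -> r3=0xa6
body[1] sub  r1, r1, r3 -> r1=0x00
body[2] xor  r3, r1, r0 -> r3=0xc2
body[3] add  r3, r2, #30 -> r3=0x10
epilogue: pop r1=0xa6, sp=0xa3
r3 is caller-saved -> body value

REG = 0x10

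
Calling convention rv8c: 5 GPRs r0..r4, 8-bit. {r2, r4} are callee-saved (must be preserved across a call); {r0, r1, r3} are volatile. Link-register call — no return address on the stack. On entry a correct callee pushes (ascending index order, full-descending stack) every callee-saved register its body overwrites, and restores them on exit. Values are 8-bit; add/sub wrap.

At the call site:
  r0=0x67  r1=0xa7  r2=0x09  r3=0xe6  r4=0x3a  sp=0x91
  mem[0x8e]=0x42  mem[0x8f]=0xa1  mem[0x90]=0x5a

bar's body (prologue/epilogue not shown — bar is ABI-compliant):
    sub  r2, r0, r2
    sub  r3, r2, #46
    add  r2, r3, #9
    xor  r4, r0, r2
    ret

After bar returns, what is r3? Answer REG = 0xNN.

REG = 0x30

prologue: push r2 -> mem[0x90]=0x09, sp=0x90
prologue: push r4 -> mem[0x8f]=0x3a, sp=0x8f
body[0] sub  r2, r0, r2 -> r2=0x5e
body[1] sub  r3, r2, #46 -> r3=0x30
body[2] add  r2, r3, #9 -> r2=0x39
body[3] xor  r4, r0, r2 -> r4=0x5e
epilogue: pop r4=0x3a, sp=0x90
epilogue: pop r2=0x09, sp=0x91
r3 is caller-saved -> body value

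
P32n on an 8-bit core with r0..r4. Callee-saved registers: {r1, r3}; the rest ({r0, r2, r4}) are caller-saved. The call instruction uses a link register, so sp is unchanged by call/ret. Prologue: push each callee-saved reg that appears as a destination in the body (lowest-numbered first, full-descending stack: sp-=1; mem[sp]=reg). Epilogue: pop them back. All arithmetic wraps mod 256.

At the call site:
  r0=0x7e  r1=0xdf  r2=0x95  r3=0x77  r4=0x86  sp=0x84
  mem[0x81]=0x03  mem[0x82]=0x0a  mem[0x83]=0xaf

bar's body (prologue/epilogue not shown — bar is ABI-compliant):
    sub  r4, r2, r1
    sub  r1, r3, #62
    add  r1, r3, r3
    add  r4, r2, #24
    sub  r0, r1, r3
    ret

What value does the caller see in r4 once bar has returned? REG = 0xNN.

prologue: push r1 -> mem[0x83]=0xdf, sp=0x83
body[0] sub  r4, r2, r1 -> r4=0xb6
body[1] sub  r1, r3, #62 -> r1=0x39
body[2] add  r1, r3, r3 -> r1=0xee
body[3] add  r4, r2, #24 -> r4=0xad
body[4] sub  r0, r1, r3 -> r0=0x77
epilogue: pop r1=0xdf, sp=0x84
r4 is caller-saved -> body value

REG = 0xad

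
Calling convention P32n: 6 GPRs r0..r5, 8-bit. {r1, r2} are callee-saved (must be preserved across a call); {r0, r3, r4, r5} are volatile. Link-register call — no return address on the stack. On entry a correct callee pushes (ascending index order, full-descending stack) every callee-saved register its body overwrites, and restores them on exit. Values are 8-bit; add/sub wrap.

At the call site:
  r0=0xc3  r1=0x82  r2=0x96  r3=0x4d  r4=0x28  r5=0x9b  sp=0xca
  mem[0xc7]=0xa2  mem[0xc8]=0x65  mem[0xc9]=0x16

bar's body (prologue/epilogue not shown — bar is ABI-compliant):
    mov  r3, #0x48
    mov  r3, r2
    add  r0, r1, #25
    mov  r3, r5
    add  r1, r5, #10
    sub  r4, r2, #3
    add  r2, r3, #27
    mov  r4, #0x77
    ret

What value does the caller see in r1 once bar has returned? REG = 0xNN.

REG = 0x82

prologue: push r1 → mem[0xc9]=0x82, sp=0xc9
prologue: push r2 → mem[0xc8]=0x96, sp=0xc8
body[0] mov  r3, #0x48 → r3=0x48
body[1] mov  r3, r2 → r3=0x96
body[2] add  r0, r1, #25 → r0=0x9b
body[3] mov  r3, r5 → r3=0x9b
body[4] add  r1, r5, #10 → r1=0xa5
body[5] sub  r4, r2, #3 → r4=0x93
body[6] add  r2, r3, #27 → r2=0xb6
body[7] mov  r4, #0x77 → r4=0x77
epilogue: pop r2=0x96, sp=0xc9
epilogue: pop r1=0x82, sp=0xca
r1 is callee-saved → restored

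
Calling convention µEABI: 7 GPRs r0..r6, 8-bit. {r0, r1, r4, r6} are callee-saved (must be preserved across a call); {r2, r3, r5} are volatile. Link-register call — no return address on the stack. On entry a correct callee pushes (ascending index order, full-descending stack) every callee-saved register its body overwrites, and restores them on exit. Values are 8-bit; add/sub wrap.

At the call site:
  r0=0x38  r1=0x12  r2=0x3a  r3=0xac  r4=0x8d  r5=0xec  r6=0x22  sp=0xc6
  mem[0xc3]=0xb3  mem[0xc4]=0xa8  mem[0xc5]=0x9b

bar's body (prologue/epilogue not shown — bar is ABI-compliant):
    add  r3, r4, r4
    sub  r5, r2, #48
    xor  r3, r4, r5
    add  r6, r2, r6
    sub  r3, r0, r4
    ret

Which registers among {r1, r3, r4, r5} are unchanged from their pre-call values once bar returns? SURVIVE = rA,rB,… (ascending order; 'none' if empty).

SURVIVE = r1,r4

prologue: push r6 -> mem[0xc5]=0x22, sp=0xc5
body[0] add  r3, r4, r4 -> r3=0x1a
body[1] sub  r5, r2, #48 -> r5=0x0a
body[2] xor  r3, r4, r5 -> r3=0x87
body[3] add  r6, r2, r6 -> r6=0x5c
body[4] sub  r3, r0, r4 -> r3=0xab
epilogue: pop r6=0x22, sp=0xc6
r1: callee-saved, written=False
r3: caller-saved, written=True
r4: callee-saved, written=False
r5: caller-saved, written=True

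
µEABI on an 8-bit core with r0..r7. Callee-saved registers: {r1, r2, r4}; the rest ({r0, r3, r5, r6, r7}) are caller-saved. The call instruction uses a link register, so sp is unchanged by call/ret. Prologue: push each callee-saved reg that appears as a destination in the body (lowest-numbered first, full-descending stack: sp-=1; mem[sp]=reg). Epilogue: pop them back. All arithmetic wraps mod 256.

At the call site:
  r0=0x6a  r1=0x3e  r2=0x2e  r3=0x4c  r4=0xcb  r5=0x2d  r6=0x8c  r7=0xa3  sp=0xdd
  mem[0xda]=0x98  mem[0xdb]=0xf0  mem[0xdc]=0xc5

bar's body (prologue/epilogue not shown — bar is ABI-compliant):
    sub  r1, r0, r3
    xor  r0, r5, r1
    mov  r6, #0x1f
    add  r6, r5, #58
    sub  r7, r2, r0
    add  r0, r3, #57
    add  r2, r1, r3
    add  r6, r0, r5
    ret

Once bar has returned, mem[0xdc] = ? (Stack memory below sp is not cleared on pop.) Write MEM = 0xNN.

prologue: push r1 -> mem[0xdc]=0x3e, sp=0xdc
prologue: push r2 -> mem[0xdb]=0x2e, sp=0xdb
body[0] sub  r1, r0, r3 -> r1=0x1e
body[1] xor  r0, r5, r1 -> r0=0x33
body[2] mov  r6, #0x1f -> r6=0x1f
body[3] add  r6, r5, #58 -> r6=0x67
body[4] sub  r7, r2, r0 -> r7=0xfb
body[5] add  r0, r3, #57 -> r0=0x85
body[6] add  r2, r1, r3 -> r2=0x6a
body[7] add  r6, r0, r5 -> r6=0xb2
epilogue: pop r2=0x2e, sp=0xdc
epilogue: pop r1=0x3e, sp=0xdd
prologue pushed ['r1', 'r2'] at ['0xdc', '0xdb']

MEM = 0x3e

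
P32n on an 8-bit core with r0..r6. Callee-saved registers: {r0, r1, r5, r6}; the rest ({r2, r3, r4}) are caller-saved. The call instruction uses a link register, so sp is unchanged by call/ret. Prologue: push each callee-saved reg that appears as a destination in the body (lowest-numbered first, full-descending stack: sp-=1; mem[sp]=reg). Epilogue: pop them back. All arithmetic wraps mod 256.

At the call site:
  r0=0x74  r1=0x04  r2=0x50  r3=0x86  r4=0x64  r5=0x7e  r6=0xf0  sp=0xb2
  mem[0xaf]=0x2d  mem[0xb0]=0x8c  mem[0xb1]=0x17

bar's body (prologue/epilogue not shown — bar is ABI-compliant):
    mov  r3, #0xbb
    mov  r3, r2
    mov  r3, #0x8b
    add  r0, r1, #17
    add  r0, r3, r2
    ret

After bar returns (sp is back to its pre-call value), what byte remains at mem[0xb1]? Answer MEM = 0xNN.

MEM = 0x74

prologue: push r0 -> mem[0xb1]=0x74, sp=0xb1
body[0] mov  r3, #0xbb -> r3=0xbb
body[1] mov  r3, r2 -> r3=0x50
body[2] mov  r3, #0x8b -> r3=0x8b
body[3] add  r0, r1, #17 -> r0=0x15
body[4] add  r0, r3, r2 -> r0=0xdb
epilogue: pop r0=0x74, sp=0xb2
prologue pushed ['r0'] at ['0xb1']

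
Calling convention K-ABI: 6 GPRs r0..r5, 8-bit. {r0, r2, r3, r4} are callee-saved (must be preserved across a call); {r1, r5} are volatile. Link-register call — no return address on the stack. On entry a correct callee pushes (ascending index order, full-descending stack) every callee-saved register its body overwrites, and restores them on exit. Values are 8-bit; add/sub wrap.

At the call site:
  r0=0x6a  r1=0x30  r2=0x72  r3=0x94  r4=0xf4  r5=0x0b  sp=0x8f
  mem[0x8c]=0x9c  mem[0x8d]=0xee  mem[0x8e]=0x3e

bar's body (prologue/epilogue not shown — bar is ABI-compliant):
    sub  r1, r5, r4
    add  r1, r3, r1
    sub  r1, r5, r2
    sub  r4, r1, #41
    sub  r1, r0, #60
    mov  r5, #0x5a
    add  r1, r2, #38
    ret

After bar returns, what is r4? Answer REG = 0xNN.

prologue: push r4 -> mem[0x8e]=0xf4, sp=0x8e
body[0] sub  r1, r5, r4 -> r1=0x17
body[1] add  r1, r3, r1 -> r1=0xab
body[2] sub  r1, r5, r2 -> r1=0x99
body[3] sub  r4, r1, #41 -> r4=0x70
body[4] sub  r1, r0, #60 -> r1=0x2e
body[5] mov  r5, #0x5a -> r5=0x5a
body[6] add  r1, r2, #38 -> r1=0x98
epilogue: pop r4=0xf4, sp=0x8f
r4 is callee-saved -> restored

REG = 0xf4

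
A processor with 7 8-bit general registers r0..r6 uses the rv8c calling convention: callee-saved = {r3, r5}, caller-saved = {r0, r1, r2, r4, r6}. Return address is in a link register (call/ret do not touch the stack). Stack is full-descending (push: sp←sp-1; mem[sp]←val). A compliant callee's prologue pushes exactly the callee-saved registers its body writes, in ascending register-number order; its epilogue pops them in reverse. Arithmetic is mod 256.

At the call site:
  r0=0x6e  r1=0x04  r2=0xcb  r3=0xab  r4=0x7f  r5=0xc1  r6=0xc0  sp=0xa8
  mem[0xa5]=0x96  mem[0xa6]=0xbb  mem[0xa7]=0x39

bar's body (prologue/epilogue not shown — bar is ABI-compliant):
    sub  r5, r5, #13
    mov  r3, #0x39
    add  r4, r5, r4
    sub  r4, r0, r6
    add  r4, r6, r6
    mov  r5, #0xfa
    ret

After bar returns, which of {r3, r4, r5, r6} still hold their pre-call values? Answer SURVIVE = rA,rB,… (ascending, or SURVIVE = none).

prologue: push r3 -> mem[0xa7]=0xab, sp=0xa7
prologue: push r5 -> mem[0xa6]=0xc1, sp=0xa6
body[0] sub  r5, r5, #13 -> r5=0xb4
body[1] mov  r3, #0x39 -> r3=0x39
body[2] add  r4, r5, r4 -> r4=0x33
body[3] sub  r4, r0, r6 -> r4=0xae
body[4] add  r4, r6, r6 -> r4=0x80
body[5] mov  r5, #0xfa -> r5=0xfa
epilogue: pop r5=0xc1, sp=0xa7
epilogue: pop r3=0xab, sp=0xa8
r3: callee-saved, written=True
r4: caller-saved, written=True
r5: callee-saved, written=True
r6: caller-saved, written=False

SURVIVE = r3,r5,r6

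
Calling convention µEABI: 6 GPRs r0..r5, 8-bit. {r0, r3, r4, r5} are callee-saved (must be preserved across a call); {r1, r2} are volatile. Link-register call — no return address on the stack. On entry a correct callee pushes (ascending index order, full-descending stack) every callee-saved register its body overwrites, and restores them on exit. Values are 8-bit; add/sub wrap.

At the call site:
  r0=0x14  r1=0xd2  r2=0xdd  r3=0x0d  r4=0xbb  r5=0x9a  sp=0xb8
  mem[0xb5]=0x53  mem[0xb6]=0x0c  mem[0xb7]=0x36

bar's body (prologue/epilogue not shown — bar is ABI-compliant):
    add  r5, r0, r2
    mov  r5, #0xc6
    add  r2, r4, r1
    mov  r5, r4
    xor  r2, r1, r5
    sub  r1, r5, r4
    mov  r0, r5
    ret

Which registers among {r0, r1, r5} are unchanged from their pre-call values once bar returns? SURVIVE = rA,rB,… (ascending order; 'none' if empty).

prologue: push r0 -> mem[0xb7]=0x14, sp=0xb7
prologue: push r5 -> mem[0xb6]=0x9a, sp=0xb6
body[0] add  r5, r0, r2 -> r5=0xf1
body[1] mov  r5, #0xc6 -> r5=0xc6
body[2] add  r2, r4, r1 -> r2=0x8d
body[3] mov  r5, r4 -> r5=0xbb
body[4] xor  r2, r1, r5 -> r2=0x69
body[5] sub  r1, r5, r4 -> r1=0x00
body[6] mov  r0, r5 -> r0=0xbb
epilogue: pop r5=0x9a, sp=0xb7
epilogue: pop r0=0x14, sp=0xb8
r0: callee-saved, written=True
r1: caller-saved, written=True
r5: callee-saved, written=True

SURVIVE = r0,r5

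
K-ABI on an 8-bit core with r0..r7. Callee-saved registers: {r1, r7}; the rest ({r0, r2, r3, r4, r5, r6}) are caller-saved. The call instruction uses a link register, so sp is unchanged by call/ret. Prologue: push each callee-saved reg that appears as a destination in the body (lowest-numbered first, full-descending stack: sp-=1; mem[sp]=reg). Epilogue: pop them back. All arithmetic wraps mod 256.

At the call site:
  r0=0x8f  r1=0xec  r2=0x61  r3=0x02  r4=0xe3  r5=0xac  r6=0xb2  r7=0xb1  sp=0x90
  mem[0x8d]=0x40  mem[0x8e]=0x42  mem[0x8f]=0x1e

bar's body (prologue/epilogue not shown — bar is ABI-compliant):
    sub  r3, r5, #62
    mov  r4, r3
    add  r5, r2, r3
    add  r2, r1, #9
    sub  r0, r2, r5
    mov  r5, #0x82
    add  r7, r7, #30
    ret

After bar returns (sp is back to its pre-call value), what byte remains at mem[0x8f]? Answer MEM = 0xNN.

prologue: push r7 -> mem[0x8f]=0xb1, sp=0x8f
body[0] sub  r3, r5, #62 -> r3=0x6e
body[1] mov  r4, r3 -> r4=0x6e
body[2] add  r5, r2, r3 -> r5=0xcf
body[3] add  r2, r1, #9 -> r2=0xf5
body[4] sub  r0, r2, r5 -> r0=0x26
body[5] mov  r5, #0x82 -> r5=0x82
body[6] add  r7, r7, #30 -> r7=0xcf
epilogue: pop r7=0xb1, sp=0x90
prologue pushed ['r7'] at ['0x8f']

MEM = 0xb1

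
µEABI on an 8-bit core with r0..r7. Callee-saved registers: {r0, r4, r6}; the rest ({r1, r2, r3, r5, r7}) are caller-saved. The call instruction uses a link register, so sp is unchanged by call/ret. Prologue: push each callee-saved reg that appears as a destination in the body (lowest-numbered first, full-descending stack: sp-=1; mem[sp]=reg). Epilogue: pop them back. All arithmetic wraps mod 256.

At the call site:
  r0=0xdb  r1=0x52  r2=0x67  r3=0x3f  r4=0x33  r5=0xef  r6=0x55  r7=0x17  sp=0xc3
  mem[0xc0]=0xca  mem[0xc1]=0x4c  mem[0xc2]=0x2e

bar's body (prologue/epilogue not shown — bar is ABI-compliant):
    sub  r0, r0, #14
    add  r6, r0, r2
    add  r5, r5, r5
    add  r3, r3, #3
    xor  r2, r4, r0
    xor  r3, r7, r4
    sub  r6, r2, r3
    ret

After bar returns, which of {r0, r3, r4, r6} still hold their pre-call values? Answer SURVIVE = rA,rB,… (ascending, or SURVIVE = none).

SURVIVE = r0,r4,r6

prologue: push r0 → mem[0xc2]=0xdb, sp=0xc2
prologue: push r6 → mem[0xc1]=0x55, sp=0xc1
body[0] sub  r0, r0, #14 → r0=0xcd
body[1] add  r6, r0, r2 → r6=0x34
body[2] add  r5, r5, r5 → r5=0xde
body[3] add  r3, r3, #3 → r3=0x42
body[4] xor  r2, r4, r0 → r2=0xfe
body[5] xor  r3, r7, r4 → r3=0x24
body[6] sub  r6, r2, r3 → r6=0xda
epilogue: pop r6=0x55, sp=0xc2
epilogue: pop r0=0xdb, sp=0xc3
r0: callee-saved, written=True
r3: caller-saved, written=True
r4: callee-saved, written=False
r6: callee-saved, written=True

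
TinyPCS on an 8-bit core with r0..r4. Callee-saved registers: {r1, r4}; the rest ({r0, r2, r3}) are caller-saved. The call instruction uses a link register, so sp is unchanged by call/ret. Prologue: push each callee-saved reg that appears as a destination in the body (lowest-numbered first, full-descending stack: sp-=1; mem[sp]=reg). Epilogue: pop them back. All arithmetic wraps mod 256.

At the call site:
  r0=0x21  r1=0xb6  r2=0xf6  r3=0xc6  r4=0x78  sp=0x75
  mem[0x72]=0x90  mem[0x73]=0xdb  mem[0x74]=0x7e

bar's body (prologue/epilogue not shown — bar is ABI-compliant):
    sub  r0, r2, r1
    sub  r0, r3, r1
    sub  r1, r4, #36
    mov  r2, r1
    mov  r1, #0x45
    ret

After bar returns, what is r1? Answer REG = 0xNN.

REG = 0xb6

prologue: push r1 → mem[0x74]=0xb6, sp=0x74
body[0] sub  r0, r2, r1 → r0=0x40
body[1] sub  r0, r3, r1 → r0=0x10
body[2] sub  r1, r4, #36 → r1=0x54
body[3] mov  r2, r1 → r2=0x54
body[4] mov  r1, #0x45 → r1=0x45
epilogue: pop r1=0xb6, sp=0x75
r1 is callee-saved → restored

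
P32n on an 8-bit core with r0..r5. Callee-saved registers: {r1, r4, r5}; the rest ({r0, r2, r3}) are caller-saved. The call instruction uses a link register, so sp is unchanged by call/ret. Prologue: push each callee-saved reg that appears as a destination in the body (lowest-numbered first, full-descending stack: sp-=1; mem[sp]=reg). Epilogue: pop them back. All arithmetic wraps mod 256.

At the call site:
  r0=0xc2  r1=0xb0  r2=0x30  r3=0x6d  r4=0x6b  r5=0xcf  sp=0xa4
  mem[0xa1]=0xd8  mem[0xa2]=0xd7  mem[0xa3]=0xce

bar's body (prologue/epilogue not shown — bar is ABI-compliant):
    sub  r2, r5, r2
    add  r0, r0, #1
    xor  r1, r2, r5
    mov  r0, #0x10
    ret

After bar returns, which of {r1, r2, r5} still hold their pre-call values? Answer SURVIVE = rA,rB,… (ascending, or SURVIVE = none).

SURVIVE = r1,r5

prologue: push r1 -> mem[0xa3]=0xb0, sp=0xa3
body[0] sub  r2, r5, r2 -> r2=0x9f
body[1] add  r0, r0, #1 -> r0=0xc3
body[2] xor  r1, r2, r5 -> r1=0x50
body[3] mov  r0, #0x10 -> r0=0x10
epilogue: pop r1=0xb0, sp=0xa4
r1: callee-saved, written=True
r2: caller-saved, written=True
r5: callee-saved, written=False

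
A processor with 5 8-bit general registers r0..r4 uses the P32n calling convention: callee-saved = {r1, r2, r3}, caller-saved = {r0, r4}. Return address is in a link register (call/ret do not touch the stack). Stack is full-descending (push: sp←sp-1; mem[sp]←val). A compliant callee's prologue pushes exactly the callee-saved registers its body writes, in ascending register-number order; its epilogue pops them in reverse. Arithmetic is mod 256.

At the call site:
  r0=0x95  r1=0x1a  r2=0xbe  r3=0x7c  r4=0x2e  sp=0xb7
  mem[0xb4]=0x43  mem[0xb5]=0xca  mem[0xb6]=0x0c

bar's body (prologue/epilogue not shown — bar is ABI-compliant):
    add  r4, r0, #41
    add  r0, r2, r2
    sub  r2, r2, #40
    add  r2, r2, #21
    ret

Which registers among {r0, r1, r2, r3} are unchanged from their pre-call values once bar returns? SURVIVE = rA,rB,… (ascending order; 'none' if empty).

SURVIVE = r1,r2,r3

prologue: push r2 → mem[0xb6]=0xbe, sp=0xb6
body[0] add  r4, r0, #41 → r4=0xbe
body[1] add  r0, r2, r2 → r0=0x7c
body[2] sub  r2, r2, #40 → r2=0x96
body[3] add  r2, r2, #21 → r2=0xab
epilogue: pop r2=0xbe, sp=0xb7
r0: caller-saved, written=True
r1: callee-saved, written=False
r2: callee-saved, written=True
r3: callee-saved, written=False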